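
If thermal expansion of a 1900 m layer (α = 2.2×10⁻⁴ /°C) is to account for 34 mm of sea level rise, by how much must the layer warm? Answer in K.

0.081 K

ΔT = Δh/(αH) = 0.034 / (2.2×10⁻⁴ × 1900) ≈ 0.08134 K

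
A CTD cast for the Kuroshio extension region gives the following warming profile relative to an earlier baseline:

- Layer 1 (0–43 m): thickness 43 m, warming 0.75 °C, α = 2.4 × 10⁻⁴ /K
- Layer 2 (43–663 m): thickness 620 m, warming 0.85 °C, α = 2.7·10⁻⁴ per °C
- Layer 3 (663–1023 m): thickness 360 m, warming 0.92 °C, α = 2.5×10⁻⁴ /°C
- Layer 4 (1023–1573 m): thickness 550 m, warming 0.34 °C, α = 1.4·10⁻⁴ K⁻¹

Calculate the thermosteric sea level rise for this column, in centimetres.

Δh = 25.9 cm

0.75 × 2.4×10⁻⁴ × 43 = 0.00774 m
Layer 2: 620 × 2.7×10⁻⁴ × 0.85 = 0.14229 m
2.5×10⁻⁴ × 360 × 0.92 = 0.08280 m
0.34 × 1.4×10⁻⁴ × 550 = 0.02618 m
Δh = 0.00774 + 0.14229 + 0.08280 + 0.02618 = 0.25901 m ≈ 25.9 cm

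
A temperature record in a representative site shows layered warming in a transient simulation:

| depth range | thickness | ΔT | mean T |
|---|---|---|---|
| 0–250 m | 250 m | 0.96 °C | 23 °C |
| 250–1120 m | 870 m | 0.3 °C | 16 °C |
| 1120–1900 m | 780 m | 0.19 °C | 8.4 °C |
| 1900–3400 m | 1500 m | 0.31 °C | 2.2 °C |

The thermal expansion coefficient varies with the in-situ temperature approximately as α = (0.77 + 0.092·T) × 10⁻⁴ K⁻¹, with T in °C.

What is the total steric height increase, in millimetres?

Layer 1: α = (0.77 + 0.092×23)×10⁻⁴ = 2.886×10⁻⁴ K⁻¹
Layer 2: α = (0.77 + 0.092×16)×10⁻⁴ = 2.242×10⁻⁴ K⁻¹
Layer 3: α = (0.77 + 0.092×8.4)×10⁻⁴ = 1.5428×10⁻⁴ K⁻¹
Layer 4: α = (0.77 + 0.092×2.2)×10⁻⁴ = 0.9724×10⁻⁴ K⁻¹
Layer 1: 0.96 × 2.886×10⁻⁴ × 250 = 0.069264 m
250–1120 m: 2.242×10⁻⁴ × 0.3 × 870 = 0.0585162 m
1.5428×10⁻⁴ × 0.19 × 780 = 0.022864296 m
1900–3400 m: 0.31 × 1500 × 0.9724×10⁻⁴ = 0.0452166 m
Δh = 0.069264 + 0.0585162 + 0.022864296 + 0.0452166 = 0.195861096 m ≈ 196 mm

Δh = 196 mm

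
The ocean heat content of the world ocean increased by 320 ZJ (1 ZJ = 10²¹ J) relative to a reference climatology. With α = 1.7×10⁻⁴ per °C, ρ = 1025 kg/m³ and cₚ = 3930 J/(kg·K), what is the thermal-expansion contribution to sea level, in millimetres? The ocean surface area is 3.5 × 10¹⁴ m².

Per unit area: Q = 320×10²¹ / (3.5×10¹⁴) ≈ 9.143×10⁸ J/m²
Δh = αQ/(ρcₚ) = 1.7×10⁻⁴ × 9.143×10⁸ / (1025 × 3930) ≈ 0.038585 m

39 mm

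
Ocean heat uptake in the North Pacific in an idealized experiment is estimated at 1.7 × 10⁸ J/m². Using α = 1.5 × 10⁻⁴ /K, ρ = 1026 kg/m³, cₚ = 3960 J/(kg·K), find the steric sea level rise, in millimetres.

Δh = αQ/(ρcₚ) = 1.5×10⁻⁴ × 1.7×10⁸ / (1026 × 3960) ≈ 0.0062762 m

Δh ≈ 6.28 mm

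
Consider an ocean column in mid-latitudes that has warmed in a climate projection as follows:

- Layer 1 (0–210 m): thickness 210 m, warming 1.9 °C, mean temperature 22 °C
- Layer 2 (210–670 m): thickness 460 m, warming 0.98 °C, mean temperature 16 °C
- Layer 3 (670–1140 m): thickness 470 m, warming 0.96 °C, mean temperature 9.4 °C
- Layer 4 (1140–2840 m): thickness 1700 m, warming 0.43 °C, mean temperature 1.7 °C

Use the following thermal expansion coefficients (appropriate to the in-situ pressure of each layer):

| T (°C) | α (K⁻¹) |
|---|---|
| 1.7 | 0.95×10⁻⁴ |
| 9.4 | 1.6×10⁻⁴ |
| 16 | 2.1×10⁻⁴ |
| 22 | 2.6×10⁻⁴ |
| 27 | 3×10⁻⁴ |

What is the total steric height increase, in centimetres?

34.0 cm

Layer 1 at 22 °C → α = 2.6×10⁻⁴ K⁻¹
Layer 2 at 16 °C → α = 2.1×10⁻⁴ K⁻¹
Layer 3 at 9.4 °C → α = 1.6×10⁻⁴ K⁻¹
Layer 4 at 1.7 °C → α = 0.95×10⁻⁴ K⁻¹
2.6×10⁻⁴ × 1.9 × 210 = 0.10374 m
210–670 m: 0.98 × 2.1×10⁻⁴ × 460 = 0.094668 m
Layer 3: 1.6×10⁻⁴ × 0.96 × 470 = 0.072192 m
1700 × 0.95×10⁻⁴ × 0.43 = 0.069445 m
Δh = 0.10374 + 0.094668 + 0.072192 + 0.069445 = 0.340045 m ≈ 34.0 cm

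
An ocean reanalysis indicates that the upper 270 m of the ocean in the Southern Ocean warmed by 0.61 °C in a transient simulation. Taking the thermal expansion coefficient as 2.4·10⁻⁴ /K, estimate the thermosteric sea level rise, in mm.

Δh = 39.5 mm

Δh = αΔT·H = 2.4×10⁻⁴ × 0.61 × 270 = 0.039528 m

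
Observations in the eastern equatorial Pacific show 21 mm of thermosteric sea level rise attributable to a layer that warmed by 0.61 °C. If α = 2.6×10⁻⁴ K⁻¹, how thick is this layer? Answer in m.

H = Δh/(αΔT) = 0.021 / (2.6×10⁻⁴ × 0.61) ≈ 132.4 m

about 132 m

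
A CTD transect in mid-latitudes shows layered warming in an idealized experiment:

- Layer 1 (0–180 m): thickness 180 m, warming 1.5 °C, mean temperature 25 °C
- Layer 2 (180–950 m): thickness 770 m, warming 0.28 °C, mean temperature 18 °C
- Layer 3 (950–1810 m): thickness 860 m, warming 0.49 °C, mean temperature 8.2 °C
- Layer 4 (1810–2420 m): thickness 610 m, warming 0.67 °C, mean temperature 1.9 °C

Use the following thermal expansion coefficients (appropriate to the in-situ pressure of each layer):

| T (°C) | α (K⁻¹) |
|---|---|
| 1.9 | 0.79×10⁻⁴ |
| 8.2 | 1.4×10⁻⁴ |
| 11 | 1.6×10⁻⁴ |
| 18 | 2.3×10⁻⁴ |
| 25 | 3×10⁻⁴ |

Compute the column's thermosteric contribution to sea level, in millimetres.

Layer 1 at 25 °C → α = 3×10⁻⁴ K⁻¹
Layer 2 at 18 °C → α = 2.3×10⁻⁴ K⁻¹
Layer 3 at 8.2 °C → α = 1.4×10⁻⁴ K⁻¹
Layer 4 at 1.9 °C → α = 0.79×10⁻⁴ K⁻¹
0–180 m: 3×10⁻⁴ × 1.5 × 180 = 0.08100 m
2.3×10⁻⁴ × 770 × 0.28 = 0.049588 m
1.4×10⁻⁴ × 0.49 × 860 = 0.058996 m
Layer 4: 0.79×10⁻⁴ × 610 × 0.67 = 0.0322873 m
Δh = 0.08100 + 0.049588 + 0.058996 + 0.0322873 = 0.2218713 m

Δh = 222 mm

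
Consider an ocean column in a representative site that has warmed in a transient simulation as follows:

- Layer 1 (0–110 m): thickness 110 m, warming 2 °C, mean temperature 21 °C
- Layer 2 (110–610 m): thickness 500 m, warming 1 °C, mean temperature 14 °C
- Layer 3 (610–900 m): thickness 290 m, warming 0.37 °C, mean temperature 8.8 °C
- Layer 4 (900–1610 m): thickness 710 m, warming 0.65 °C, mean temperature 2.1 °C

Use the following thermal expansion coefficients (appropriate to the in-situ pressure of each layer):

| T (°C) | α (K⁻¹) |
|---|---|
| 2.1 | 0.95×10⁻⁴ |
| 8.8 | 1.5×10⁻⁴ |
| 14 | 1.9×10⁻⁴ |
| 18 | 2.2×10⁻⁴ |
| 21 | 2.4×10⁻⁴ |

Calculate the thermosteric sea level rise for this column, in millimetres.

Layer 1 at 21 °C → α = 2.4×10⁻⁴ K⁻¹
Layer 2 at 14 °C → α = 1.9×10⁻⁴ K⁻¹
Layer 3 at 8.8 °C → α = 1.5×10⁻⁴ K⁻¹
Layer 4 at 2.1 °C → α = 0.95×10⁻⁴ K⁻¹
2.4×10⁻⁴ × 2 × 110 = 0.05280 m
Layer 2: 500 × 1.9×10⁻⁴ × 1 = 0.09500 m
610–900 m: 1.5×10⁻⁴ × 0.37 × 290 = 0.016095 m
900–1610 m: 0.65 × 710 × 0.95×10⁻⁴ = 0.0438425 m
Δh = 0.05280 + 0.09500 + 0.016095 + 0.0438425 = 0.2077375 m ≈ 208 mm

Δh ≈ 208 mm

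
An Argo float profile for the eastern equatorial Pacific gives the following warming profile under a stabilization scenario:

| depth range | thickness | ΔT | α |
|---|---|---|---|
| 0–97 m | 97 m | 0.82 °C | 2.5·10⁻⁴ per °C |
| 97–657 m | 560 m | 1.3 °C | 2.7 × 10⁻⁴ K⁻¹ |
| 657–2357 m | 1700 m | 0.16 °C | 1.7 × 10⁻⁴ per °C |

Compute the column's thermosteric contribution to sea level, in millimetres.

263 mm of thermosteric rise

97 × 2.5×10⁻⁴ × 0.82 = 0.019885 m
Layer 2: 560 × 1.3 × 2.7×10⁻⁴ = 0.19656 m
Layer 3: 1700 × 0.16 × 1.7×10⁻⁴ = 0.04624 m
Δh = 0.019885 + 0.19656 + 0.04624 = 0.262685 m ≈ 263 mm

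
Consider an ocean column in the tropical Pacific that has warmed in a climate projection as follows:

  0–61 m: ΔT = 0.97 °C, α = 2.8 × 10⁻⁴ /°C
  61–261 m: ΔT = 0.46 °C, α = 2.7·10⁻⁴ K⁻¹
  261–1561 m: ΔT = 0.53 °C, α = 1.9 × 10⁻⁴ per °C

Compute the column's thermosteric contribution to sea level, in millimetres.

0–61 m: 61 × 0.97 × 2.8×10⁻⁴ = 0.0165676 m
0.46 × 2.7×10⁻⁴ × 200 = 0.02484 m
1300 × 0.53 × 1.9×10⁻⁴ = 0.13091 m
Δh = 0.0165676 + 0.02484 + 0.13091 = 0.1723176 m ≈ 172 mm

Δh ≈ 172 mm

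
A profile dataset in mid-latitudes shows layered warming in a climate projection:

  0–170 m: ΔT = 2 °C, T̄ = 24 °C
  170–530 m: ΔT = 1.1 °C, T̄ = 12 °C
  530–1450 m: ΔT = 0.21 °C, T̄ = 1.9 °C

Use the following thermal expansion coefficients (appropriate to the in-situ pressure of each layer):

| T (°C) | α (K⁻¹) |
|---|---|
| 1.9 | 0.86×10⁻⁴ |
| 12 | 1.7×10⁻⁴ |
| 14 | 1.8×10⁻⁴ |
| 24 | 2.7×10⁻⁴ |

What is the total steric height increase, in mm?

176 mm of thermosteric rise

Layer 1 at 24 °C → α = 2.7×10⁻⁴ K⁻¹
Layer 2 at 12 °C → α = 1.7×10⁻⁴ K⁻¹
Layer 3 at 1.9 °C → α = 0.86×10⁻⁴ K⁻¹
Layer 1: 2 × 170 × 2.7×10⁻⁴ = 0.09180 m
170–530 m: 360 × 1.7×10⁻⁴ × 1.1 = 0.06732 m
530–1450 m: 0.86×10⁻⁴ × 0.21 × 920 = 0.0166152 m
Δh = 0.09180 + 0.06732 + 0.0166152 = 0.1757352 m ≈ 176 mm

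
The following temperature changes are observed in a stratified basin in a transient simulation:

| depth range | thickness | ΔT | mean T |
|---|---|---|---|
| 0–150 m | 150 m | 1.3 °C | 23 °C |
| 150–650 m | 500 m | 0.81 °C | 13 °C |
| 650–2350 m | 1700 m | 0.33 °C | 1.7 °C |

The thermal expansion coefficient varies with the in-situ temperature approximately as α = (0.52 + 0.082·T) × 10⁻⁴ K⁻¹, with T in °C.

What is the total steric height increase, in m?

Layer 1: α = (0.52 + 0.082×23)×10⁻⁴ = 2.406×10⁻⁴ K⁻¹
Layer 2: α = (0.52 + 0.082×13)×10⁻⁴ = 1.586×10⁻⁴ K⁻¹
Layer 3: α = (0.52 + 0.082×1.7)×10⁻⁴ = 0.6594×10⁻⁴ K⁻¹
Layer 1: 150 × 2.406×10⁻⁴ × 1.3 = 0.046917 m
Layer 2: 0.81 × 1.586×10⁻⁴ × 500 = 0.064233 m
Layer 3: 0.6594×10⁻⁴ × 1700 × 0.33 = 0.03699234 m
Δh = 0.046917 + 0.064233 + 0.03699234 = 0.14814234 m

Δh = 0.15 m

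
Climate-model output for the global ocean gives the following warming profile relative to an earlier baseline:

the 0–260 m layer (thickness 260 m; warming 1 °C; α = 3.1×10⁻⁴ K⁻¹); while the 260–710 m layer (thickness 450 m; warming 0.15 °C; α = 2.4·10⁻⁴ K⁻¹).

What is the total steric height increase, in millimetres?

97 mm of thermosteric rise

260 × 3.1×10⁻⁴ × 1 = 0.08060 m
0.15 × 2.4×10⁻⁴ × 450 = 0.01620 m
Δh = 0.08060 + 0.01620 = 0.09680 m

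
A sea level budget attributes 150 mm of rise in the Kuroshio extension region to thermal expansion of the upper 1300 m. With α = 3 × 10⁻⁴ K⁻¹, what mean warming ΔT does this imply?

0.385 °C

ΔT = Δh/(αH) = 0.15 / (3×10⁻⁴ × 1300) ≈ 0.3846 °C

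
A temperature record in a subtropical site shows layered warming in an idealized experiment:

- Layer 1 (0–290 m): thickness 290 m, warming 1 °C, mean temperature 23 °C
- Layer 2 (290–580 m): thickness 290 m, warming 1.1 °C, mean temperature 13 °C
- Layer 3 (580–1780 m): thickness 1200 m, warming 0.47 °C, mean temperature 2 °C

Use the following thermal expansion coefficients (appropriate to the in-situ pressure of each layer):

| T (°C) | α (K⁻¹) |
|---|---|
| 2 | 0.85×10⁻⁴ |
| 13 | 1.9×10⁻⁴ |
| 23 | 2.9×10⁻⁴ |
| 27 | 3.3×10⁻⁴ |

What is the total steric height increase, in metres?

Layer 1 at 23 °C → α = 2.9×10⁻⁴ K⁻¹
Layer 2 at 13 °C → α = 1.9×10⁻⁴ K⁻¹
Layer 3 at 2 °C → α = 0.85×10⁻⁴ K⁻¹
2.9×10⁻⁴ × 290 × 1 = 0.08410 m
Layer 2: 290 × 1.9×10⁻⁴ × 1.1 = 0.06061 m
0.47 × 0.85×10⁻⁴ × 1200 = 0.04794 m
Δh = 0.08410 + 0.06061 + 0.04794 = 0.19265 m

Δh = 0.193 m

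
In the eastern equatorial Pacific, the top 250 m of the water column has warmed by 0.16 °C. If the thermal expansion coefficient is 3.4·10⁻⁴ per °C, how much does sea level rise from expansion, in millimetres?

Δh = αΔT·H = 3.4×10⁻⁴ × 0.16 × 250 = 0.01360 m

Δh ≈ 13.6 mm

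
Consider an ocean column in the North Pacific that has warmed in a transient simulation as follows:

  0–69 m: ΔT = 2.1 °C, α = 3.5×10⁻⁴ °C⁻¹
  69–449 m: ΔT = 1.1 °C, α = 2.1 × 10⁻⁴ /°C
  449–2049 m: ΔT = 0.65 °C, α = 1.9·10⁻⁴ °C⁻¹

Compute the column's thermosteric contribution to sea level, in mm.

Δh = 336 mm

0–69 m: 3.5×10⁻⁴ × 69 × 2.1 = 0.050715 m
1.1 × 380 × 2.1×10⁻⁴ = 0.08778 m
449–2049 m: 1600 × 0.65 × 1.9×10⁻⁴ = 0.19760 m
Δh = 0.050715 + 0.08778 + 0.19760 = 0.336095 m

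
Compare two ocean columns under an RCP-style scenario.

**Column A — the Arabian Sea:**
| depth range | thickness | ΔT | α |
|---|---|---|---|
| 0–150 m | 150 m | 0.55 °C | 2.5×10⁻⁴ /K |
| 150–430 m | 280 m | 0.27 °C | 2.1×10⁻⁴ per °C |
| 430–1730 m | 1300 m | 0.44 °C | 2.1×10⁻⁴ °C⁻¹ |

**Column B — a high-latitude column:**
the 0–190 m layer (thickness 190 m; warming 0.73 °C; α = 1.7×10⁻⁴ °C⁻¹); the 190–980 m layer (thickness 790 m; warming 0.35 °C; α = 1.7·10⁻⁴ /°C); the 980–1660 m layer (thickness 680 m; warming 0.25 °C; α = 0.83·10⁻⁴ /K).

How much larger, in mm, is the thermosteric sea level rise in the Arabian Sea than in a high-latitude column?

Δh_A − Δh_B ≈ 71.9 mm

A 2.5×10⁻⁴ × 150 × 0.55 = 0.020625 m
A 2.1×10⁻⁴ × 280 × 0.27 = 0.015876 m
A 1300 × 2.1×10⁻⁴ × 0.44 = 0.12012 m
A total: 0.156621 m
B 0.73 × 1.7×10⁻⁴ × 190 = 0.023579 m
B 0.35 × 790 × 1.7×10⁻⁴ = 0.047005 m
B 0.25 × 0.83×10⁻⁴ × 680 = 0.01411 m
B total: 0.084694 m
Difference: 0.156621 − 0.084694 = 0.071927 m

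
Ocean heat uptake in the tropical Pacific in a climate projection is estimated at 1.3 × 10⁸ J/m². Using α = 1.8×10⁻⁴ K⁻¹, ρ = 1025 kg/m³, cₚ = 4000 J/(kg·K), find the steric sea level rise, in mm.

Δh = αQ/(ρcₚ) = 1.8×10⁻⁴ × 1.3×10⁸ / (1025 × 4000) ≈ 0.0057073 m

5.7 mm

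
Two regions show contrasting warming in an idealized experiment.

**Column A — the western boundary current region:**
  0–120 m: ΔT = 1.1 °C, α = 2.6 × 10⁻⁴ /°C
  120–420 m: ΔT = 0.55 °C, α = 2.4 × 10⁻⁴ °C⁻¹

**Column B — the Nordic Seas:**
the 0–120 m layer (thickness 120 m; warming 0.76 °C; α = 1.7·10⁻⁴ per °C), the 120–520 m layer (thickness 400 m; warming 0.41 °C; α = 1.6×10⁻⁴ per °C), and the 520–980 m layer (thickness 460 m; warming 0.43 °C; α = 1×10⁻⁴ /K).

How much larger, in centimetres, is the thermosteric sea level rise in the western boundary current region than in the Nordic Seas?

A 1.1 × 120 × 2.6×10⁻⁴ = 0.03432 m
A 0.55 × 300 × 2.4×10⁻⁴ = 0.03960 m
A total: 0.07392 m
B 1.7×10⁻⁴ × 120 × 0.76 = 0.015504 m
B 0.41 × 400 × 1.6×10⁻⁴ = 0.02624 m
B Layer 3: 0.43 × 1×10⁻⁴ × 460 = 0.01978 m
B total: 0.061524 m
Difference: 0.07392 − 0.061524 = 0.012396 m

1.24 cm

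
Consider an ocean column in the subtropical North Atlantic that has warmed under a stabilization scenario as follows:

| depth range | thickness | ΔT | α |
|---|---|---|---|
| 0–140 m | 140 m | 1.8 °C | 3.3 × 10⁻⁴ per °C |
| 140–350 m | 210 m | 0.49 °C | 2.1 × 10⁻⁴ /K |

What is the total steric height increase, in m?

0.105 m of thermosteric rise

0–140 m: 3.3×10⁻⁴ × 1.8 × 140 = 0.08316 m
140–350 m: 2.1×10⁻⁴ × 210 × 0.49 = 0.021609 m
Δh = 0.08316 + 0.021609 = 0.104769 m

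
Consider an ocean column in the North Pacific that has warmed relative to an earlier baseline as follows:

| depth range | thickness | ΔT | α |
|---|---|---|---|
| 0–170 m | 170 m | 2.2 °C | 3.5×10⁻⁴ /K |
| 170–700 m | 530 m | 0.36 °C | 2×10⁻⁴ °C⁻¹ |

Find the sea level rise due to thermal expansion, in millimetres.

Δh = 170 mm

0–170 m: 3.5×10⁻⁴ × 2.2 × 170 = 0.13090 m
170–700 m: 0.36 × 530 × 2×10⁻⁴ = 0.03816 m
Δh = 0.13090 + 0.03816 = 0.16906 m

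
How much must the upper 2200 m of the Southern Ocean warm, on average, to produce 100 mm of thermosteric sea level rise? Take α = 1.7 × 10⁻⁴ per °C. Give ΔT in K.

ΔT = Δh/(αH) = 0.1 / (1.7×10⁻⁴ × 2200) ≈ 0.2674 K

0.267 K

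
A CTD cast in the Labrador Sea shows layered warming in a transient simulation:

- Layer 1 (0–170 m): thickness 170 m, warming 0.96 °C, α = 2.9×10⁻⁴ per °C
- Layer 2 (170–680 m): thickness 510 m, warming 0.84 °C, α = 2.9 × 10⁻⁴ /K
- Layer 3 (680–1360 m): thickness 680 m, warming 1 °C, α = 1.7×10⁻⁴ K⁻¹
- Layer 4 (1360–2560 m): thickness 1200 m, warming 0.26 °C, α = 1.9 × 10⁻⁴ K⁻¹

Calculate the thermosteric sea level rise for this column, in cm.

170 × 2.9×10⁻⁴ × 0.96 = 0.047328 m
Layer 2: 0.84 × 2.9×10⁻⁴ × 510 = 0.124236 m
680 × 1.7×10⁻⁴ × 1 = 0.11560 m
1.9×10⁻⁴ × 1200 × 0.26 = 0.05928 m
Δh = 0.047328 + 0.124236 + 0.11560 + 0.05928 = 0.346444 m ≈ 35 cm

about 35 cm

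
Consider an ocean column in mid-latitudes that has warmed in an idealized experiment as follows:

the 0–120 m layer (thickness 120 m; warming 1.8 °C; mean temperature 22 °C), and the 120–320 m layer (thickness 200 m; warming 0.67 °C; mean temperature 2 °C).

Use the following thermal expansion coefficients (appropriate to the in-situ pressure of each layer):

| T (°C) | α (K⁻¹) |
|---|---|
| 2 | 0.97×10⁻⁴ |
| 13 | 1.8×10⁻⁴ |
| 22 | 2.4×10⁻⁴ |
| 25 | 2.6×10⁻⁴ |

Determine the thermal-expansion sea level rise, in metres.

Layer 1 at 22 °C → α = 2.4×10⁻⁴ K⁻¹
Layer 2 at 2 °C → α = 0.97×10⁻⁴ K⁻¹
Layer 1: 1.8 × 120 × 2.4×10⁻⁴ = 0.05184 m
120–320 m: 0.67 × 0.97×10⁻⁴ × 200 = 0.012998 m
Δh = 0.05184 + 0.012998 = 0.064838 m ≈ 0.0648 m

0.0648 m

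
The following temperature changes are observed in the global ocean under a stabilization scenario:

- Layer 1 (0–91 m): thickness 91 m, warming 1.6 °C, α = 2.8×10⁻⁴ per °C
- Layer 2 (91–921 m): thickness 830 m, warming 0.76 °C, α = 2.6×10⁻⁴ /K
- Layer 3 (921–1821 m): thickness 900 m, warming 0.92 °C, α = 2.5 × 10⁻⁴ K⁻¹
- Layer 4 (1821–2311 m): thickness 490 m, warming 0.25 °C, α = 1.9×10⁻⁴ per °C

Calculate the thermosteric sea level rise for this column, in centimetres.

Layer 1: 2.8×10⁻⁴ × 91 × 1.6 = 0.040768 m
91–921 m: 2.6×10⁻⁴ × 830 × 0.76 = 0.164008 m
Layer 3: 2.5×10⁻⁴ × 900 × 0.92 = 0.20700 m
Layer 4: 1.9×10⁻⁴ × 490 × 0.25 = 0.023275 m
Δh = 0.040768 + 0.164008 + 0.20700 + 0.023275 = 0.435051 m ≈ 44 cm

Δh ≈ 44 cm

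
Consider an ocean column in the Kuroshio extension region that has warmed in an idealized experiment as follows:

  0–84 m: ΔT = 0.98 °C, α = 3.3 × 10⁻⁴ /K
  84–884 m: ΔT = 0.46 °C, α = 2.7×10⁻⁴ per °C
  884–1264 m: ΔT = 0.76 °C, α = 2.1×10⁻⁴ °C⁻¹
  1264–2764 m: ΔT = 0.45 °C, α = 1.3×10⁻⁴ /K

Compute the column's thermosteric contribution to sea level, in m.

Layer 1: 84 × 3.3×10⁻⁴ × 0.98 = 0.0271656 m
0.46 × 800 × 2.7×10⁻⁴ = 0.09936 m
380 × 2.1×10⁻⁴ × 0.76 = 0.060648 m
Layer 4: 0.45 × 1500 × 1.3×10⁻⁴ = 0.08775 m
Δh = 0.0271656 + 0.09936 + 0.060648 + 0.08775 = 0.2749236 m ≈ 0.27 m

0.27 m of thermosteric rise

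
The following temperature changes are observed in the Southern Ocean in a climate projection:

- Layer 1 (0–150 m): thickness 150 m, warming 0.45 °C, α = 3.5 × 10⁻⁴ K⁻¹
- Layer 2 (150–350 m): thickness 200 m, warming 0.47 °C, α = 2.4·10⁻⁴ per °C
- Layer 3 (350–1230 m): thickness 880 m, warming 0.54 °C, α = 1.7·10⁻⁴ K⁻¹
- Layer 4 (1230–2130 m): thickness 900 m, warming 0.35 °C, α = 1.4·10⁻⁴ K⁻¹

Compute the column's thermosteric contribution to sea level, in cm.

0–150 m: 0.45 × 150 × 3.5×10⁻⁴ = 0.023625 m
2.4×10⁻⁴ × 0.47 × 200 = 0.02256 m
1.7×10⁻⁴ × 880 × 0.54 = 0.080784 m
0.35 × 1.4×10⁻⁴ × 900 = 0.04410 m
Δh = 0.023625 + 0.02256 + 0.080784 + 0.04410 = 0.171069 m

Δh ≈ 17.1 cm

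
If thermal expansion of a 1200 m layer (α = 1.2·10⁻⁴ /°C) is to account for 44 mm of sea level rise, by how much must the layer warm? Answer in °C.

about 0.306 °C

ΔT = Δh/(αH) = 0.044 / (1.2×10⁻⁴ × 1200) ≈ 0.3056 °C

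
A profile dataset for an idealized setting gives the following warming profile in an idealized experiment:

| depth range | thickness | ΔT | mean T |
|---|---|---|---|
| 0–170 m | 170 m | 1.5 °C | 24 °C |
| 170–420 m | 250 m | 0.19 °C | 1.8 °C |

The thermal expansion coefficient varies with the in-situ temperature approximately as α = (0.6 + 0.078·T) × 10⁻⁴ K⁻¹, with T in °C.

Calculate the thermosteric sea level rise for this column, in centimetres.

Layer 1: α = (0.6 + 0.078×24)×10⁻⁴ = 2.472×10⁻⁴ K⁻¹
Layer 2: α = (0.6 + 0.078×1.8)×10⁻⁴ = 0.7404×10⁻⁴ K⁻¹
0–170 m: 170 × 2.472×10⁻⁴ × 1.5 = 0.063036 m
250 × 0.19 × 0.7404×10⁻⁴ = 0.0035169 m
Δh = 0.063036 + 0.0035169 = 0.0665529 m ≈ 6.7 cm

about 6.7 cm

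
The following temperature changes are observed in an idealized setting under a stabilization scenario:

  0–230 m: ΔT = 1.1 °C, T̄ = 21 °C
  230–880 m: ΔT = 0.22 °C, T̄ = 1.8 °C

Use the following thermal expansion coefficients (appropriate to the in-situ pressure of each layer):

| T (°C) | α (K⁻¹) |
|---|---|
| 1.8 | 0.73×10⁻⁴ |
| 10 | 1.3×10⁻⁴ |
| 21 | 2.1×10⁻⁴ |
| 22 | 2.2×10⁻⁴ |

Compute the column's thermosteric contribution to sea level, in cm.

about 6.36 cm

Layer 1 at 21 °C → α = 2.1×10⁻⁴ K⁻¹
Layer 2 at 1.8 °C → α = 0.73×10⁻⁴ K⁻¹
230 × 2.1×10⁻⁴ × 1.1 = 0.05313 m
230–880 m: 0.73×10⁻⁴ × 0.22 × 650 = 0.010439 m
Δh = 0.05313 + 0.010439 = 0.063569 m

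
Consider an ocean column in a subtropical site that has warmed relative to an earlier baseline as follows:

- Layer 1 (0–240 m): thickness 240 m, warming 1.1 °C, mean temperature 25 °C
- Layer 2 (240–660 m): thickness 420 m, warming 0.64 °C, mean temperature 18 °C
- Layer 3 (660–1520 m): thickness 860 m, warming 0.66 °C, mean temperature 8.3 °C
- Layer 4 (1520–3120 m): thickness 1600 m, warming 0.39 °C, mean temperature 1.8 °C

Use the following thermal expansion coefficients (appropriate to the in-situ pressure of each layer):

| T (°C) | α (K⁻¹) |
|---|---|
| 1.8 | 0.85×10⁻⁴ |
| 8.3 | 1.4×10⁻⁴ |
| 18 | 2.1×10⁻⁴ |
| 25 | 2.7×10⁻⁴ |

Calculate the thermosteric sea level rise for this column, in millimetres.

Layer 1 at 25 °C → α = 2.7×10⁻⁴ K⁻¹
Layer 2 at 18 °C → α = 2.1×10⁻⁴ K⁻¹
Layer 3 at 8.3 °C → α = 1.4×10⁻⁴ K⁻¹
Layer 4 at 1.8 °C → α = 0.85×10⁻⁴ K⁻¹
2.7×10⁻⁴ × 1.1 × 240 = 0.07128 m
240–660 m: 2.1×10⁻⁴ × 420 × 0.64 = 0.056448 m
660–1520 m: 0.66 × 1.4×10⁻⁴ × 860 = 0.079464 m
0.85×10⁻⁴ × 1600 × 0.39 = 0.05304 m
Δh = 0.07128 + 0.056448 + 0.079464 + 0.05304 = 0.260232 m

about 260 mm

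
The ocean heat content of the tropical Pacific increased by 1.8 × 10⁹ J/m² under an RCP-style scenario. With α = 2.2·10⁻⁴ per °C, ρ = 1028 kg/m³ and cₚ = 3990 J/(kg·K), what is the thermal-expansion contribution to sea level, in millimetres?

96.5 mm of thermosteric rise

Δh = αQ/(ρcₚ) = 2.2×10⁻⁴ × 1.8×10⁹ / (1028 × 3990) ≈ 0.096545 m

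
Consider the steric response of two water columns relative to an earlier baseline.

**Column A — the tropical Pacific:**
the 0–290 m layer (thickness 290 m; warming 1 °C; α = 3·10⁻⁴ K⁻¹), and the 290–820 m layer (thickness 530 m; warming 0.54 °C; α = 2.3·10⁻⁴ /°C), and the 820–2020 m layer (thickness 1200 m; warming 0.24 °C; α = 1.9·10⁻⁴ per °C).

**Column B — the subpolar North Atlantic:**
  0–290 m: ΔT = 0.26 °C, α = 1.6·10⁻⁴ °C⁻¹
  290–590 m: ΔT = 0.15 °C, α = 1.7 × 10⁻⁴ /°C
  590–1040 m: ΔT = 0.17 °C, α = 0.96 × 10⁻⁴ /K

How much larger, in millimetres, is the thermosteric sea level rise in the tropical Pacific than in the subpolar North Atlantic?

180 mm

A Layer 1: 290 × 3×10⁻⁴ × 1 = 0.08700 m
A Layer 2: 0.54 × 2.3×10⁻⁴ × 530 = 0.065826 m
A Layer 3: 0.24 × 1200 × 1.9×10⁻⁴ = 0.05472 m
A total: 0.207546 m
B Layer 1: 290 × 0.26 × 1.6×10⁻⁴ = 0.012064 m
B Layer 2: 300 × 0.15 × 1.7×10⁻⁴ = 0.00765 m
B 590–1040 m: 0.17 × 0.96×10⁻⁴ × 450 = 0.007344 m
B total: 0.027058 m
Difference: 0.207546 − 0.027058 = 0.180488 m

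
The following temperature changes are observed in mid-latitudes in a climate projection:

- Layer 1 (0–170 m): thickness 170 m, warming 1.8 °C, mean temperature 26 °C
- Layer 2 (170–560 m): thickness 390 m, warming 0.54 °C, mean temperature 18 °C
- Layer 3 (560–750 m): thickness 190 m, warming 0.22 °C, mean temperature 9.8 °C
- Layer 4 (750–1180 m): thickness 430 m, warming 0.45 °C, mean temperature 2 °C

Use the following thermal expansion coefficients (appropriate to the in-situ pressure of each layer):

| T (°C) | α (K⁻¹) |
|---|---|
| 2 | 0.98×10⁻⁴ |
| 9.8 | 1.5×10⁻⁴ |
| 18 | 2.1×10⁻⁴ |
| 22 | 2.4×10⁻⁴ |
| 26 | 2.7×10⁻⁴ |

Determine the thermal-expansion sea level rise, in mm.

Layer 1 at 26 °C → α = 2.7×10⁻⁴ K⁻¹
Layer 2 at 18 °C → α = 2.1×10⁻⁴ K⁻¹
Layer 3 at 9.8 °C → α = 1.5×10⁻⁴ K⁻¹
Layer 4 at 2 °C → α = 0.98×10⁻⁴ K⁻¹
0–170 m: 1.8 × 2.7×10⁻⁴ × 170 = 0.08262 m
390 × 2.1×10⁻⁴ × 0.54 = 0.044226 m
190 × 1.5×10⁻⁴ × 0.22 = 0.00627 m
Layer 4: 0.98×10⁻⁴ × 0.45 × 430 = 0.018963 m
Δh = 0.08262 + 0.044226 + 0.00627 + 0.018963 = 0.152079 m

150 mm of thermosteric rise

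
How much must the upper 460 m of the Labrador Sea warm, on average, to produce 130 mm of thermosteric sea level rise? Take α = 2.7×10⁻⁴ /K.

1.0 °C

ΔT = Δh/(αH) = 0.13 / (2.7×10⁻⁴ × 460) ≈ 1.047 °C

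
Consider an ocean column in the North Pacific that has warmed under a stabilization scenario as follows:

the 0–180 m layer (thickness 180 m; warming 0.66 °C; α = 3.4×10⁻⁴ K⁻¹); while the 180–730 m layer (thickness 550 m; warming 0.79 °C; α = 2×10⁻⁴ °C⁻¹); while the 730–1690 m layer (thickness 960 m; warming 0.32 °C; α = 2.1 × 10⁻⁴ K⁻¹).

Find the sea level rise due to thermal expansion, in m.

Δh ≈ 0.192 m

0–180 m: 0.66 × 3.4×10⁻⁴ × 180 = 0.040392 m
2×10⁻⁴ × 0.79 × 550 = 0.08690 m
730–1690 m: 0.32 × 2.1×10⁻⁴ × 960 = 0.064512 m
Δh = 0.040392 + 0.08690 + 0.064512 = 0.191804 m ≈ 0.192 m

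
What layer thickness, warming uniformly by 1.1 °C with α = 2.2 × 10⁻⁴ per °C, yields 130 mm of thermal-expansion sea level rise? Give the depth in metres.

H = Δh/(αΔT) = 0.13 / (2.2×10⁻⁴ × 1.1) ≈ 537.2 m

about 540 m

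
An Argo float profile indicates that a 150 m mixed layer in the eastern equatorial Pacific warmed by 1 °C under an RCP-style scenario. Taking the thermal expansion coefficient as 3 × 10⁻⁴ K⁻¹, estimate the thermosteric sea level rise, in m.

Δh = αΔT·H = 3×10⁻⁴ × 1 × 150 = 0.04500 m

about 0.0450 m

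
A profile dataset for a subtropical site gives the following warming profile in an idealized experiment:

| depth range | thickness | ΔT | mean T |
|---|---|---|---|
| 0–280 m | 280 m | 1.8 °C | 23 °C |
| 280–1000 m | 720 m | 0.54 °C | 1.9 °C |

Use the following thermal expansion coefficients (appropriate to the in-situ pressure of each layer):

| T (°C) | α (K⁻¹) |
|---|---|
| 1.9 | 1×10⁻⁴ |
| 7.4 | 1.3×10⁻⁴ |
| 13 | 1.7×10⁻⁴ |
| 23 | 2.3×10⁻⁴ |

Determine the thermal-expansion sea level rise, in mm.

Layer 1 at 23 °C → α = 2.3×10⁻⁴ K⁻¹
Layer 2 at 1.9 °C → α = 1×10⁻⁴ K⁻¹
2.3×10⁻⁴ × 1.8 × 280 = 0.11592 m
1×10⁻⁴ × 0.54 × 720 = 0.03888 m
Δh = 0.11592 + 0.03888 = 0.15480 m

Δh ≈ 155 mm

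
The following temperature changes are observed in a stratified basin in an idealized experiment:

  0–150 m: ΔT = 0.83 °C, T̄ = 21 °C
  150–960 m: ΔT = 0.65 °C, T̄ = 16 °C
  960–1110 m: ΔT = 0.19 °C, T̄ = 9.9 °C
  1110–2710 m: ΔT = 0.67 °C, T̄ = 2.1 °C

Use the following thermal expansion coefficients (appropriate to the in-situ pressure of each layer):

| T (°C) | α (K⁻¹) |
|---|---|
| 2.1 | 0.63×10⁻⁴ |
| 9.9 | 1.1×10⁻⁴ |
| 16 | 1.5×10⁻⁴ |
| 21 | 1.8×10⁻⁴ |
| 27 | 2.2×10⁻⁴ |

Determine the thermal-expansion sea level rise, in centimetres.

Layer 1 at 21 °C → α = 1.8×10⁻⁴ K⁻¹
Layer 2 at 16 °C → α = 1.5×10⁻⁴ K⁻¹
Layer 3 at 9.9 °C → α = 1.1×10⁻⁴ K⁻¹
Layer 4 at 2.1 °C → α = 0.63×10⁻⁴ K⁻¹
0–150 m: 0.83 × 1.8×10⁻⁴ × 150 = 0.02241 m
Layer 2: 810 × 0.65 × 1.5×10⁻⁴ = 0.078975 m
Layer 3: 0.19 × 1.1×10⁻⁴ × 150 = 0.003135 m
1600 × 0.63×10⁻⁴ × 0.67 = 0.067536 m
Δh = 0.02241 + 0.078975 + 0.003135 + 0.067536 = 0.172056 m ≈ 17.2 cm

17.2 cm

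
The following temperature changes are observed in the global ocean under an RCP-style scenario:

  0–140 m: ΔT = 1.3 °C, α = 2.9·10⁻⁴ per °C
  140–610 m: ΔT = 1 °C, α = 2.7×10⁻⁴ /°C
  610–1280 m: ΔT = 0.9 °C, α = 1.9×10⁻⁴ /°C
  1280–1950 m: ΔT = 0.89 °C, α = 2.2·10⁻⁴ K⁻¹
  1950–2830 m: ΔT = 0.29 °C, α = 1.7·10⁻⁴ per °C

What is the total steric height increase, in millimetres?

469 mm of thermosteric rise

1.3 × 2.9×10⁻⁴ × 140 = 0.05278 m
140–610 m: 2.7×10⁻⁴ × 1 × 470 = 0.12690 m
670 × 1.9×10⁻⁴ × 0.9 = 0.11457 m
Layer 4: 0.89 × 670 × 2.2×10⁻⁴ = 0.131186 m
1950–2830 m: 0.29 × 880 × 1.7×10⁻⁴ = 0.043384 m
Δh = 0.05278 + 0.12690 + 0.11457 + 0.131186 + 0.043384 = 0.46882 m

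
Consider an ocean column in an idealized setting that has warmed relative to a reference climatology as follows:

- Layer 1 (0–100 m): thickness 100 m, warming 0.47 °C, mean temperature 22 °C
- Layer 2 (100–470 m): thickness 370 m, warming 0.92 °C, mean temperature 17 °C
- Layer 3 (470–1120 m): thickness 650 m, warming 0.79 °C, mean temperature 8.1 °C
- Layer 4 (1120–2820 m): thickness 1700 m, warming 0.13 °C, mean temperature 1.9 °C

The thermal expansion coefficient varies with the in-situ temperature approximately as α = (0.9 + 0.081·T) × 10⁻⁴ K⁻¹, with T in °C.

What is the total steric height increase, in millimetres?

193 mm of thermosteric rise

Layer 1: α = (0.9 + 0.081×22)×10⁻⁴ = 2.682×10⁻⁴ K⁻¹
Layer 2: α = (0.9 + 0.081×17)×10⁻⁴ = 2.277×10⁻⁴ K⁻¹
Layer 3: α = (0.9 + 0.081×8.1)×10⁻⁴ = 1.5561×10⁻⁴ K⁻¹
Layer 4: α = (0.9 + 0.081×1.9)×10⁻⁴ = 1.0539×10⁻⁴ K⁻¹
100 × 2.682×10⁻⁴ × 0.47 = 0.0126054 m
Layer 2: 0.92 × 2.277×10⁻⁴ × 370 = 0.07750908 m
650 × 1.5561×10⁻⁴ × 0.79 = 0.079905735 m
Layer 4: 0.13 × 1700 × 1.0539×10⁻⁴ = 0.02329119 m
Δh = 0.0126054 + 0.07750908 + 0.079905735 + 0.02329119 = 0.193311405 m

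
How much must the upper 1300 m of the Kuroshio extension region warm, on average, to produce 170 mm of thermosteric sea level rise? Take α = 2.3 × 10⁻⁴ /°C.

about 0.57 °C

ΔT = Δh/(αH) = 0.17 / (2.3×10⁻⁴ × 1300) ≈ 0.5686 °C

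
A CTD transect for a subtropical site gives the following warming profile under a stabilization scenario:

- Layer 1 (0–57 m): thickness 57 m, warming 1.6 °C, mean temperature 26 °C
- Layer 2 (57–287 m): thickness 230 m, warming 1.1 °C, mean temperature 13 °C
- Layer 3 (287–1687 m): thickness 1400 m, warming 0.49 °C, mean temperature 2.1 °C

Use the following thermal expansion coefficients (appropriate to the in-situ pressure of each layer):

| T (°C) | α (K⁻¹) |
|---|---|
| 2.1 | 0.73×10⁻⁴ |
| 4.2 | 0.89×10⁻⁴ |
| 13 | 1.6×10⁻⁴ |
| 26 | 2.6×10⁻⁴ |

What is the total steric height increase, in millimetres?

114 mm

Layer 1 at 26 °C → α = 2.6×10⁻⁴ K⁻¹
Layer 2 at 13 °C → α = 1.6×10⁻⁴ K⁻¹
Layer 3 at 2.1 °C → α = 0.73×10⁻⁴ K⁻¹
Layer 1: 57 × 1.6 × 2.6×10⁻⁴ = 0.023712 m
Layer 2: 1.1 × 1.6×10⁻⁴ × 230 = 0.04048 m
Layer 3: 0.49 × 0.73×10⁻⁴ × 1400 = 0.050078 m
Δh = 0.023712 + 0.04048 + 0.050078 = 0.11427 m ≈ 114 mm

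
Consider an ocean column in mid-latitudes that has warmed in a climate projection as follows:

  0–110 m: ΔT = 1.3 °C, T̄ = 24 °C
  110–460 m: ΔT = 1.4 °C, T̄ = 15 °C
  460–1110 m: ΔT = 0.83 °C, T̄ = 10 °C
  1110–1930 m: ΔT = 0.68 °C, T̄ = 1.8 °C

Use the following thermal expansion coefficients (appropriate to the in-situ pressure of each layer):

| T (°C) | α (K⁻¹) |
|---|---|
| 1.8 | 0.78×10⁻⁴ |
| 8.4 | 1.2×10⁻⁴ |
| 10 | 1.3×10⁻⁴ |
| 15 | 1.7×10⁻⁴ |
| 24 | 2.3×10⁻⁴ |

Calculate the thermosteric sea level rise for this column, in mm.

Layer 1 at 24 °C → α = 2.3×10⁻⁴ K⁻¹
Layer 2 at 15 °C → α = 1.7×10⁻⁴ K⁻¹
Layer 3 at 10 °C → α = 1.3×10⁻⁴ K⁻¹
Layer 4 at 1.8 °C → α = 0.78×10⁻⁴ K⁻¹
110 × 1.3 × 2.3×10⁻⁴ = 0.03289 m
Layer 2: 350 × 1.7×10⁻⁴ × 1.4 = 0.08330 m
460–1110 m: 650 × 1.3×10⁻⁴ × 0.83 = 0.070135 m
Layer 4: 820 × 0.68 × 0.78×10⁻⁴ = 0.0434928 m
Δh = 0.03289 + 0.08330 + 0.070135 + 0.0434928 = 0.2298178 m

about 230 mm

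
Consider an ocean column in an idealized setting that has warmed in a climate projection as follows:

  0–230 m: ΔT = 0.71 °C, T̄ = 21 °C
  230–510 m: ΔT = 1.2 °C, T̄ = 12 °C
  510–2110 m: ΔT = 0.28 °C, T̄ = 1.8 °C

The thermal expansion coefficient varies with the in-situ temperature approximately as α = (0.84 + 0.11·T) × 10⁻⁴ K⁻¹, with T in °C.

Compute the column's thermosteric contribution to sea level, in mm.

Layer 1: α = (0.84 + 0.11×21)×10⁻⁴ = 3.15×10⁻⁴ K⁻¹
Layer 2: α = (0.84 + 0.11×12)×10⁻⁴ = 2.16×10⁻⁴ K⁻¹
Layer 3: α = (0.84 + 0.11×1.8)×10⁻⁴ = 1.038×10⁻⁴ K⁻¹
3.15×10⁻⁴ × 230 × 0.71 = 0.0514395 m
230–510 m: 2.16×10⁻⁴ × 280 × 1.2 = 0.072576 m
1.038×10⁻⁴ × 1600 × 0.28 = 0.0465024 m
Δh = 0.0514395 + 0.072576 + 0.0465024 = 0.1705179 m ≈ 170 mm

Δh ≈ 170 mm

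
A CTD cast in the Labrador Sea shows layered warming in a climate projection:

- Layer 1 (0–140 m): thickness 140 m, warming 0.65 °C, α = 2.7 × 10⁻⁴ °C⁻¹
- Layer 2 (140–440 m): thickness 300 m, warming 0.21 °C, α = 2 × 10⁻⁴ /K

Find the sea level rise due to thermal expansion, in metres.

0.0372 m of thermosteric rise

2.7×10⁻⁴ × 0.65 × 140 = 0.02457 m
Layer 2: 2×10⁻⁴ × 0.21 × 300 = 0.01260 m
Δh = 0.02457 + 0.01260 = 0.03717 m ≈ 0.0372 m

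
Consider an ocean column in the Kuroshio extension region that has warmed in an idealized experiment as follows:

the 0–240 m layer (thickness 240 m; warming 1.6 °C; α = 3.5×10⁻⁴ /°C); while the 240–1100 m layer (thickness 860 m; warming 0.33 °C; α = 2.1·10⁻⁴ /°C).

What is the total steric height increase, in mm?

about 194 mm

0–240 m: 240 × 1.6 × 3.5×10⁻⁴ = 0.13440 m
860 × 2.1×10⁻⁴ × 0.33 = 0.059598 m
Δh = 0.13440 + 0.059598 = 0.193998 m ≈ 194 mm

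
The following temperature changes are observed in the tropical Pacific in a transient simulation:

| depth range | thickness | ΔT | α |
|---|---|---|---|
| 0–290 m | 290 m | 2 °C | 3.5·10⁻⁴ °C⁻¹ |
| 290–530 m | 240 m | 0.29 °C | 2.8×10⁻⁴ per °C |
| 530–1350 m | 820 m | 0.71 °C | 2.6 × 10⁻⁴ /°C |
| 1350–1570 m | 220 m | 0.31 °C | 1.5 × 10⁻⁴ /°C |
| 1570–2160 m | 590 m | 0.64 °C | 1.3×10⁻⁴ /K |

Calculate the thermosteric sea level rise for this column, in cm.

Layer 1: 2 × 3.5×10⁻⁴ × 290 = 0.20300 m
Layer 2: 240 × 2.8×10⁻⁴ × 0.29 = 0.019488 m
2.6×10⁻⁴ × 0.71 × 820 = 0.151372 m
Layer 4: 220 × 1.5×10⁻⁴ × 0.31 = 0.01023 m
Layer 5: 1.3×10⁻⁴ × 590 × 0.64 = 0.049088 m
Δh = 0.20300 + 0.019488 + 0.151372 + 0.01023 + 0.049088 = 0.433178 m ≈ 43.3 cm

43.3 cm of thermosteric rise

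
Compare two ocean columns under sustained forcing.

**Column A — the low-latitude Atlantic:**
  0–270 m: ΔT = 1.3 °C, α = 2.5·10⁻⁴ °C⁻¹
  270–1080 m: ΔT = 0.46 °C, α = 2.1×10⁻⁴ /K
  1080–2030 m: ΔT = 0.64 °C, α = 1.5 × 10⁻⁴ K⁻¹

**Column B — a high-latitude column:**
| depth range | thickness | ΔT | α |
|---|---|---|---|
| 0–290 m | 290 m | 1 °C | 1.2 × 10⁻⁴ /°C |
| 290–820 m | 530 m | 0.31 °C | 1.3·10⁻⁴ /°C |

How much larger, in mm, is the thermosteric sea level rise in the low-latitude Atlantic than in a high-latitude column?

A 1.3 × 270 × 2.5×10⁻⁴ = 0.08775 m
A Layer 2: 2.1×10⁻⁴ × 810 × 0.46 = 0.078246 m
A Layer 3: 1.5×10⁻⁴ × 950 × 0.64 = 0.09120 m
A total: 0.257196 m
B 290 × 1 × 1.2×10⁻⁴ = 0.03480 m
B 290–820 m: 0.31 × 530 × 1.3×10⁻⁴ = 0.021359 m
B total: 0.056159 m
Difference: 0.257196 − 0.056159 = 0.201037 m

Δh_A − Δh_B ≈ 201 mm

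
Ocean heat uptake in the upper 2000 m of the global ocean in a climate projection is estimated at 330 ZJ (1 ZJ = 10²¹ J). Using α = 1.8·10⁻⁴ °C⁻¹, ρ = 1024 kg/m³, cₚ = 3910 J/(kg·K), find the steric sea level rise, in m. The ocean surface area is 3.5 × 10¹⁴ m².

Per unit area: Q = 330×10²¹ / (3.5×10¹⁴) ≈ 9.429×10⁸ J/m²
Δh = αQ/(ρcₚ) = 1.8×10⁻⁴ × 9.429×10⁸ / (1024 × 3910) ≈ 0.04239 m

Δh ≈ 0.0424 m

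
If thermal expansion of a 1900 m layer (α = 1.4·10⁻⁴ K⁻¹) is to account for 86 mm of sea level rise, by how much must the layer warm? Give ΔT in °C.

ΔT = Δh/(αH) = 0.086 / (1.4×10⁻⁴ × 1900) ≈ 0.3233 °C

ΔT ≈ 0.323 °C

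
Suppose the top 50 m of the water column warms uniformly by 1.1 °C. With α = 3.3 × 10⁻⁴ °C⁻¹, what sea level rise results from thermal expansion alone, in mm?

Δh = αΔT·H = 3.3×10⁻⁴ × 1.1 × 50 = 0.01815 m

Δh ≈ 18.2 mm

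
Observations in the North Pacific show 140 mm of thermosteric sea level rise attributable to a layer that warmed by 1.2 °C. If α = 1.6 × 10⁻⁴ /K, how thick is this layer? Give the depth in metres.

H = Δh/(αΔT) = 0.14 / (1.6×10⁻⁴ × 1.2) ≈ 729.2 m

H ≈ 729 m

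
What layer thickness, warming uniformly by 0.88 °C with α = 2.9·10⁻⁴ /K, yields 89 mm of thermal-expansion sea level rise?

H = Δh/(αΔT) = 0.089 / (2.9×10⁻⁴ × 0.88) ≈ 348.7 m

about 350 m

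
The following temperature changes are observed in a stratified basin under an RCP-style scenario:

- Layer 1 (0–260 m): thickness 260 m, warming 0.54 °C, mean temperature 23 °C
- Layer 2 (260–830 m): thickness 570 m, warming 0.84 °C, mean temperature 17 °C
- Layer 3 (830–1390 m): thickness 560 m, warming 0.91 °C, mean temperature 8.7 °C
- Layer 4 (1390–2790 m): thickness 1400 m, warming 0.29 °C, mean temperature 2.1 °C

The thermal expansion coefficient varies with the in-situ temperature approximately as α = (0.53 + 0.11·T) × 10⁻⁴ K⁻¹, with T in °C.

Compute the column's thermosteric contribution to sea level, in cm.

26.5 cm of thermosteric rise

Layer 1: α = (0.53 + 0.11×23)×10⁻⁴ = 3.06×10⁻⁴ K⁻¹
Layer 2: α = (0.53 + 0.11×17)×10⁻⁴ = 2.4×10⁻⁴ K⁻¹
Layer 3: α = (0.53 + 0.11×8.7)×10⁻⁴ = 1.487×10⁻⁴ K⁻¹
Layer 4: α = (0.53 + 0.11×2.1)×10⁻⁴ = 0.761×10⁻⁴ K⁻¹
0–260 m: 260 × 0.54 × 3.06×10⁻⁴ = 0.0429624 m
570 × 0.84 × 2.4×10⁻⁴ = 0.114912 m
830–1390 m: 0.91 × 560 × 1.487×10⁻⁴ = 0.07577752 m
Layer 4: 0.761×10⁻⁴ × 1400 × 0.29 = 0.0308966 m
Δh = 0.0429624 + 0.114912 + 0.07577752 + 0.0308966 = 0.26454852 m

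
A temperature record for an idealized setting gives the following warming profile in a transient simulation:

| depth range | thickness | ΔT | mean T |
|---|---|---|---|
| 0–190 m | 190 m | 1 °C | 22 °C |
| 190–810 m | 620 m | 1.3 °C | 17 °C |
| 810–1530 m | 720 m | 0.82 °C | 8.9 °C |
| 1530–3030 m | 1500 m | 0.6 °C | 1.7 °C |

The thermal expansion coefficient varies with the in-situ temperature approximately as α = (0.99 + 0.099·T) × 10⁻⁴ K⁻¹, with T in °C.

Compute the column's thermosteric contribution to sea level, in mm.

490 mm of thermosteric rise

Layer 1: α = (0.99 + 0.099×22)×10⁻⁴ = 3.168×10⁻⁴ K⁻¹
Layer 2: α = (0.99 + 0.099×17)×10⁻⁴ = 2.673×10⁻⁴ K⁻¹
Layer 3: α = (0.99 + 0.099×8.9)×10⁻⁴ = 1.8711×10⁻⁴ K⁻¹
Layer 4: α = (0.99 + 0.099×1.7)×10⁻⁴ = 1.1583×10⁻⁴ K⁻¹
190 × 1 × 3.168×10⁻⁴ = 0.060192 m
190–810 m: 1.3 × 2.673×10⁻⁴ × 620 = 0.2154438 m
Layer 3: 1.8711×10⁻⁴ × 0.82 × 720 = 0.110469744 m
Layer 4: 0.6 × 1.1583×10⁻⁴ × 1500 = 0.104247 m
Δh = 0.060192 + 0.2154438 + 0.110469744 + 0.104247 = 0.490352544 m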